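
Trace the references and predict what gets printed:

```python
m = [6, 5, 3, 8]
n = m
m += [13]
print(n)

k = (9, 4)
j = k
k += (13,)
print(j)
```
[6, 5, 3, 8, 13]
(9, 4)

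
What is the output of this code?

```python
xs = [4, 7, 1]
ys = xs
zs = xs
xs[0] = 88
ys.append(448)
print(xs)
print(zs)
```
[88, 7, 1, 448]
[88, 7, 1, 448]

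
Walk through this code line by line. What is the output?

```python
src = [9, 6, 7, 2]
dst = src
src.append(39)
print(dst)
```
[9, 6, 7, 2, 39]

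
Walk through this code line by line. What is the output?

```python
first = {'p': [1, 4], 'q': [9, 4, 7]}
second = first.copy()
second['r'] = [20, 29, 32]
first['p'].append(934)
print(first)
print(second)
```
{'p': [1, 4, 934], 'q': [9, 4, 7]}
{'p': [1, 4, 934], 'q': [9, 4, 7], 'r': [20, 29, 32]}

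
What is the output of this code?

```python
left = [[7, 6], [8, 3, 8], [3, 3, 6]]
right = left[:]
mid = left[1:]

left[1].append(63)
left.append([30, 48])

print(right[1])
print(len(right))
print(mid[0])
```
[8, 3, 8, 63]
3
[8, 3, 8, 63]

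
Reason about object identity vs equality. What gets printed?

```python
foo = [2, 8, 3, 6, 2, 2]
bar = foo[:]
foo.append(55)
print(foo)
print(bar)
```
[2, 8, 3, 6, 2, 2, 55]
[2, 8, 3, 6, 2, 2]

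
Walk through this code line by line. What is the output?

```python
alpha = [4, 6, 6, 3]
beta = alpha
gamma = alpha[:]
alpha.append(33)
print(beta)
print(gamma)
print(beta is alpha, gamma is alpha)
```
[4, 6, 6, 3, 33]
[4, 6, 6, 3]
True False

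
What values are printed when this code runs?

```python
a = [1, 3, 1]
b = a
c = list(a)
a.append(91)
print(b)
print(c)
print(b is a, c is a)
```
[1, 3, 1, 91]
[1, 3, 1]
True False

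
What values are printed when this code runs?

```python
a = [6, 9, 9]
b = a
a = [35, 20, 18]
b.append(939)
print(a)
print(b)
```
[35, 20, 18]
[6, 9, 9, 939]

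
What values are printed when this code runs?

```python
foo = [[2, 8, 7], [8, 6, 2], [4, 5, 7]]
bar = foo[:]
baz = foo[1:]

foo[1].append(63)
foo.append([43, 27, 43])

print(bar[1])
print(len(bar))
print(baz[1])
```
[8, 6, 2, 63]
3
[4, 5, 7]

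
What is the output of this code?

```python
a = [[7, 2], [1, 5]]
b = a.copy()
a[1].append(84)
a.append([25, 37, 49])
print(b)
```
[[7, 2], [1, 5, 84]]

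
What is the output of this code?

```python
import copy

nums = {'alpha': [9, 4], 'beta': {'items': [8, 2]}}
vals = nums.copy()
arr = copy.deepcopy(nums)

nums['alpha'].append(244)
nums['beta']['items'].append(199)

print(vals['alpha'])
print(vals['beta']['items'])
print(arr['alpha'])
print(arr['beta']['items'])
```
[9, 4, 244]
[8, 2, 199]
[9, 4]
[8, 2]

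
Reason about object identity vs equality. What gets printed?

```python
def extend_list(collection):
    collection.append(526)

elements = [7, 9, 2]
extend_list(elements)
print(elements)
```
[7, 9, 2, 526]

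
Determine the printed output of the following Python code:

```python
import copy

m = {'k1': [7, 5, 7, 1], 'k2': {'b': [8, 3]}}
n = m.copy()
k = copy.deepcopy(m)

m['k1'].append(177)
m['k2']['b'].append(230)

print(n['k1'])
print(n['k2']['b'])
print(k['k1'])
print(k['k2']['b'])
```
[7, 5, 7, 1, 177]
[8, 3, 230]
[7, 5, 7, 1]
[8, 3]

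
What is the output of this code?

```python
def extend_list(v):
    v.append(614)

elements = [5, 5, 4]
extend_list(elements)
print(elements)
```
[5, 5, 4, 614]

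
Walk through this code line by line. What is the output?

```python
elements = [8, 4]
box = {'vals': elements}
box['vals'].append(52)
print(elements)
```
[8, 4, 52]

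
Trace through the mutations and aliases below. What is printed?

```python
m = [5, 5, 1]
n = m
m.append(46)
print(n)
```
[5, 5, 1, 46]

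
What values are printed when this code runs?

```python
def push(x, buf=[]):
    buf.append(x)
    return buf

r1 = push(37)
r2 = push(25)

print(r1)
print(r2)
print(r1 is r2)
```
[37, 25]
[37, 25]
True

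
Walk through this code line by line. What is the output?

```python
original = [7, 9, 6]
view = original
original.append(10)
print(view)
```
[7, 9, 6, 10]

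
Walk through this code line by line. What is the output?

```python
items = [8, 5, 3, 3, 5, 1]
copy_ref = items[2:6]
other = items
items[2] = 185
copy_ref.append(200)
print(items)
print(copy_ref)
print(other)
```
[8, 5, 185, 3, 5, 1]
[3, 3, 5, 1, 200]
[8, 5, 185, 3, 5, 1]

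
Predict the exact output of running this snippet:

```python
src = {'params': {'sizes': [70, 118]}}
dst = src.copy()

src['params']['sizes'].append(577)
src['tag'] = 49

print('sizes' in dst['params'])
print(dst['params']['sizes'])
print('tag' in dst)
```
True
[70, 118, 577]
False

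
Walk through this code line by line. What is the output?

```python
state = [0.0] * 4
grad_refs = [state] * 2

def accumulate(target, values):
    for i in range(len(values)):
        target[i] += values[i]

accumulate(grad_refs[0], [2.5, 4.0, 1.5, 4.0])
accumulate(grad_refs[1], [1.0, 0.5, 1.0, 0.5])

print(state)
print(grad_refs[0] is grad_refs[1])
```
[3.5, 4.5, 2.5, 4.5]
True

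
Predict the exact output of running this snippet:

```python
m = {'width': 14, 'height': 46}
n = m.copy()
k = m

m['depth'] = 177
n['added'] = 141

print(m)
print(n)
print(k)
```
{'width': 14, 'height': 46, 'depth': 177}
{'width': 14, 'height': 46, 'added': 141}
{'width': 14, 'height': 46, 'depth': 177}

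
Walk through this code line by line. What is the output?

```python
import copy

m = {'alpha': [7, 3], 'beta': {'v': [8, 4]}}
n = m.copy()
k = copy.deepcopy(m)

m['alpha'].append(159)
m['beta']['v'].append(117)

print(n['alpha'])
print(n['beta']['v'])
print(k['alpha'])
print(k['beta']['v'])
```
[7, 3, 159]
[8, 4, 117]
[7, 3]
[8, 4]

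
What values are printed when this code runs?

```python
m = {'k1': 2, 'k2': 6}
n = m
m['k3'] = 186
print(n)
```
{'k1': 2, 'k2': 6, 'k3': 186}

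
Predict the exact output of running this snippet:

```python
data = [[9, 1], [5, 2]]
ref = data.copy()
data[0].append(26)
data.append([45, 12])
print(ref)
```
[[9, 1, 26], [5, 2]]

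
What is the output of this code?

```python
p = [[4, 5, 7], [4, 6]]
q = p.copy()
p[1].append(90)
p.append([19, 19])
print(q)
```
[[4, 5, 7], [4, 6, 90]]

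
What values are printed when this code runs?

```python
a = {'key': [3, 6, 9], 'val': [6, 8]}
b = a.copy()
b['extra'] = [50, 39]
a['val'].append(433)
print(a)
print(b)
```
{'key': [3, 6, 9], 'val': [6, 8, 433]}
{'key': [3, 6, 9], 'val': [6, 8, 433], 'extra': [50, 39]}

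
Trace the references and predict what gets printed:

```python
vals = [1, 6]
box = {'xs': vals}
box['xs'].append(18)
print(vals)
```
[1, 6, 18]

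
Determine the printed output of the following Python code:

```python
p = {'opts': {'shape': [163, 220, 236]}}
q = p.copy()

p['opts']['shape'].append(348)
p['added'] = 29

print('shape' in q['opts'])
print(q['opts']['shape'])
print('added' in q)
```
True
[163, 220, 236, 348]
False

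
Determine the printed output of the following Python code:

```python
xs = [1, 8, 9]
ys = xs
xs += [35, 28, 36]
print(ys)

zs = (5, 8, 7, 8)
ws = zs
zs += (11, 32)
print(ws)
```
[1, 8, 9, 35, 28, 36]
(5, 8, 7, 8)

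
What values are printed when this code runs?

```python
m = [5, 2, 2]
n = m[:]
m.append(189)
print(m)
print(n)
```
[5, 2, 2, 189]
[5, 2, 2]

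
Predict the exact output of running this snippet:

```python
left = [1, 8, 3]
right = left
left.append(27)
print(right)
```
[1, 8, 3, 27]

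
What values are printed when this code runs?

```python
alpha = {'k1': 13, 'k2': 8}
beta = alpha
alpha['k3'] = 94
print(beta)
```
{'k1': 13, 'k2': 8, 'k3': 94}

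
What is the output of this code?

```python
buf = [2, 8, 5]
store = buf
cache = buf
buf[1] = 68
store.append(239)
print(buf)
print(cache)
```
[2, 68, 5, 239]
[2, 68, 5, 239]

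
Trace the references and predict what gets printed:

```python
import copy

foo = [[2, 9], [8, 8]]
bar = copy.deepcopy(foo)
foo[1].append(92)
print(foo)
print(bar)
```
[[2, 9], [8, 8, 92]]
[[2, 9], [8, 8]]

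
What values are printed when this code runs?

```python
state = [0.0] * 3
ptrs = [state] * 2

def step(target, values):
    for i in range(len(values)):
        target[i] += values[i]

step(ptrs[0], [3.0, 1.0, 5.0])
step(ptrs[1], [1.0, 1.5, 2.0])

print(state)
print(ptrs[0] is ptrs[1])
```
[4.0, 2.5, 7.0]
True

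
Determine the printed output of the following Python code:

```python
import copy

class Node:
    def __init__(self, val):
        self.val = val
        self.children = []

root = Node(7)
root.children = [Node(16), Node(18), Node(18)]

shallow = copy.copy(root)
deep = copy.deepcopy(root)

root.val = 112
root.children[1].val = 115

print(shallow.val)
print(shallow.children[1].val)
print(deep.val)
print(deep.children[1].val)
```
7
115
7
18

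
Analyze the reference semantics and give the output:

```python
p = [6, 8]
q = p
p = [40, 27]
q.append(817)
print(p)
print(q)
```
[40, 27]
[6, 8, 817]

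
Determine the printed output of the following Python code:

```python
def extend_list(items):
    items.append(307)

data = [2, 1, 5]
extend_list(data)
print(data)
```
[2, 1, 5, 307]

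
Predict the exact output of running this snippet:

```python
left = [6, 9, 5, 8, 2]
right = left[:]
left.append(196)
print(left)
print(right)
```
[6, 9, 5, 8, 2, 196]
[6, 9, 5, 8, 2]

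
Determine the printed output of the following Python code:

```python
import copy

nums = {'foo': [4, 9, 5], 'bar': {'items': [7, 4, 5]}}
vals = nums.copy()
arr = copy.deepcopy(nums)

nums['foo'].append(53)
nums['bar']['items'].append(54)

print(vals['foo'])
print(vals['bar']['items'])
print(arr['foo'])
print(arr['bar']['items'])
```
[4, 9, 5, 53]
[7, 4, 5, 54]
[4, 9, 5]
[7, 4, 5]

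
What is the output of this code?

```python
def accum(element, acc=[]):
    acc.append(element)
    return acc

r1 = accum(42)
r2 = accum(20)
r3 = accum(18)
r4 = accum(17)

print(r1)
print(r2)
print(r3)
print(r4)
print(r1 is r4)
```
[42, 20, 18, 17]
[42, 20, 18, 17]
[42, 20, 18, 17]
[42, 20, 18, 17]
True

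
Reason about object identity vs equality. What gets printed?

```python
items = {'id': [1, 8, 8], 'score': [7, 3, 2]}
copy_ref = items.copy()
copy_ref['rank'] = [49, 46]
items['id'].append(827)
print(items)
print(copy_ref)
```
{'id': [1, 8, 8, 827], 'score': [7, 3, 2]}
{'id': [1, 8, 8, 827], 'score': [7, 3, 2], 'rank': [49, 46]}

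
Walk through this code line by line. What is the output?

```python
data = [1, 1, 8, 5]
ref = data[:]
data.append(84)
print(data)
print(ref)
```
[1, 1, 8, 5, 84]
[1, 1, 8, 5]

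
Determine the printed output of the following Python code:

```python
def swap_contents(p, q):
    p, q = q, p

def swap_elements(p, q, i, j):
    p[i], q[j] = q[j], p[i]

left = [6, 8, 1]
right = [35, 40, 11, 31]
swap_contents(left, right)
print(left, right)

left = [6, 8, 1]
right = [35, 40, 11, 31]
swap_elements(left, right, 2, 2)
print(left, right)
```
[6, 8, 1] [35, 40, 11, 31]
[6, 8, 11] [35, 40, 1, 31]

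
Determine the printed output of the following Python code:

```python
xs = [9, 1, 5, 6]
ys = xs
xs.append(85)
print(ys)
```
[9, 1, 5, 6, 85]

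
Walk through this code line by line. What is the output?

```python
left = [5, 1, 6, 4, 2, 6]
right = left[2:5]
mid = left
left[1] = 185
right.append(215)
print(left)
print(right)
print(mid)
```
[5, 185, 6, 4, 2, 6]
[6, 4, 2, 215]
[5, 185, 6, 4, 2, 6]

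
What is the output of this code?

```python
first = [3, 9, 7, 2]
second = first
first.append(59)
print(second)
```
[3, 9, 7, 2, 59]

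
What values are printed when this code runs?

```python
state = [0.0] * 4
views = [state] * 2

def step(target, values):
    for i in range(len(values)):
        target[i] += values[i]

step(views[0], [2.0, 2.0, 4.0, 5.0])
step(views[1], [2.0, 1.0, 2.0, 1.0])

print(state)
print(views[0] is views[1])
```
[4.0, 3.0, 6.0, 6.0]
True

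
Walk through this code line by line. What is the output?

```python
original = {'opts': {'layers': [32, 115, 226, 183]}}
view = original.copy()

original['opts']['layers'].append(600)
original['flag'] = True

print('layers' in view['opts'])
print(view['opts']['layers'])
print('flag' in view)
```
True
[32, 115, 226, 183, 600]
False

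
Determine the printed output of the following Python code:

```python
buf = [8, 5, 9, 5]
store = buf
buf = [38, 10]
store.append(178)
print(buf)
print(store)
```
[38, 10]
[8, 5, 9, 5, 178]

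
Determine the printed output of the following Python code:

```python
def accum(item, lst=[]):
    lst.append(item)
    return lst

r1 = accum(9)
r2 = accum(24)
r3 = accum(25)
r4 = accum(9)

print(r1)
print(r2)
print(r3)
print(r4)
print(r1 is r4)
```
[9, 24, 25, 9]
[9, 24, 25, 9]
[9, 24, 25, 9]
[9, 24, 25, 9]
True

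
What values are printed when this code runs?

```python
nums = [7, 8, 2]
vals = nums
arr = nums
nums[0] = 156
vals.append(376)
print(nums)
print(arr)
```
[156, 8, 2, 376]
[156, 8, 2, 376]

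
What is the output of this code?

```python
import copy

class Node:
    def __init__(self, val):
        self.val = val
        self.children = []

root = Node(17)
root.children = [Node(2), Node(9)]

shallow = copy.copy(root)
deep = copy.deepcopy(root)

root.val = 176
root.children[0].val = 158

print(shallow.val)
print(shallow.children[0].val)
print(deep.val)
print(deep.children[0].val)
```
17
158
17
2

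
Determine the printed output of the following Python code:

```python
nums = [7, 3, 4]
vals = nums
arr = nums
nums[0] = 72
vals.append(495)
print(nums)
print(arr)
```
[72, 3, 4, 495]
[72, 3, 4, 495]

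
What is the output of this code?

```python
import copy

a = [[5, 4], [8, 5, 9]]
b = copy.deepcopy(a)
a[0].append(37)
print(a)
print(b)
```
[[5, 4, 37], [8, 5, 9]]
[[5, 4], [8, 5, 9]]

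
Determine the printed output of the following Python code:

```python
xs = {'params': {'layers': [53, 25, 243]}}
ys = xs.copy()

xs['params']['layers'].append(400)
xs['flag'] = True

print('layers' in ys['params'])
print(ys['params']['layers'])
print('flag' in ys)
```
True
[53, 25, 243, 400]
False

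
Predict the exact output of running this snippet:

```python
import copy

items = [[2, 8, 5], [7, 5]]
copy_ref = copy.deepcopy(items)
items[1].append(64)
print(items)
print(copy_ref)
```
[[2, 8, 5], [7, 5, 64]]
[[2, 8, 5], [7, 5]]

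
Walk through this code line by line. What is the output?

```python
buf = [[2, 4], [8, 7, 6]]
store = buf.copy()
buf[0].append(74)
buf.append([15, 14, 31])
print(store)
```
[[2, 4, 74], [8, 7, 6]]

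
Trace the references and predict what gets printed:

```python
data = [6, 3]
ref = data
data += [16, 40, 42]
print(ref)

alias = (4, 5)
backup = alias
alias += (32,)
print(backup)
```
[6, 3, 16, 40, 42]
(4, 5)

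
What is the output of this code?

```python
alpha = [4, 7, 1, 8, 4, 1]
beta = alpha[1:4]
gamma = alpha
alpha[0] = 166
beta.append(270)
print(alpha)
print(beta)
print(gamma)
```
[166, 7, 1, 8, 4, 1]
[7, 1, 8, 270]
[166, 7, 1, 8, 4, 1]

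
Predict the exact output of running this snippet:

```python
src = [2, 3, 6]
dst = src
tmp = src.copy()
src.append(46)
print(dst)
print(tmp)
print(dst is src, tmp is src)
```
[2, 3, 6, 46]
[2, 3, 6]
True False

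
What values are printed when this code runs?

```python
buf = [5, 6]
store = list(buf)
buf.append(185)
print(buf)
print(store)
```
[5, 6, 185]
[5, 6]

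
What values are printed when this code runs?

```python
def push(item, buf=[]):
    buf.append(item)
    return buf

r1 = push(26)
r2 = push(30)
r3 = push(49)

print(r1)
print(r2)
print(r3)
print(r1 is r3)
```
[26, 30, 49]
[26, 30, 49]
[26, 30, 49]
True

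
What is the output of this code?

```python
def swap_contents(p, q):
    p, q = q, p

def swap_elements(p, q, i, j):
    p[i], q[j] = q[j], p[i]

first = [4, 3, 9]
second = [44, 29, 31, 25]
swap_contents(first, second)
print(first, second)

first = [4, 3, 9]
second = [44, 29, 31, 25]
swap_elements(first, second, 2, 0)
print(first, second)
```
[4, 3, 9] [44, 29, 31, 25]
[4, 3, 44] [9, 29, 31, 25]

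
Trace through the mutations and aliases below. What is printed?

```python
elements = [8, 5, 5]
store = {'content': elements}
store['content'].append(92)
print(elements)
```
[8, 5, 5, 92]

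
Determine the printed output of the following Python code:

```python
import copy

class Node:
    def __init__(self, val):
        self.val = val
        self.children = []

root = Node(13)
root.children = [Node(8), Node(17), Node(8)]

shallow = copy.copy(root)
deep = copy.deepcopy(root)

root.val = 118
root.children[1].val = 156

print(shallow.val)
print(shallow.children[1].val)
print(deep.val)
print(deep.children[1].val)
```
13
156
13
17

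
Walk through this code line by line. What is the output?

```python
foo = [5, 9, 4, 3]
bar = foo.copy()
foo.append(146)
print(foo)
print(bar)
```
[5, 9, 4, 3, 146]
[5, 9, 4, 3]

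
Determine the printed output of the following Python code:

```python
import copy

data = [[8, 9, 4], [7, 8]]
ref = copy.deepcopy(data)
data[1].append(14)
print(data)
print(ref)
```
[[8, 9, 4], [7, 8, 14]]
[[8, 9, 4], [7, 8]]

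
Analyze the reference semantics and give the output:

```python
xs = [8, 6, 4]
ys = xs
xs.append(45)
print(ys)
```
[8, 6, 4, 45]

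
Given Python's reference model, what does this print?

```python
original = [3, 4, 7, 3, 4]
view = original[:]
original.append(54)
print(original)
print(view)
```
[3, 4, 7, 3, 4, 54]
[3, 4, 7, 3, 4]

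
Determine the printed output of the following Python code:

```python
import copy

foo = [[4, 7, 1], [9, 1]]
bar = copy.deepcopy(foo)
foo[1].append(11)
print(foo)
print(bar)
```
[[4, 7, 1], [9, 1, 11]]
[[4, 7, 1], [9, 1]]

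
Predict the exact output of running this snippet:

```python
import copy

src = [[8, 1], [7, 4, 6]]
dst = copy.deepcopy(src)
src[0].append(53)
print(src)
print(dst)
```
[[8, 1, 53], [7, 4, 6]]
[[8, 1], [7, 4, 6]]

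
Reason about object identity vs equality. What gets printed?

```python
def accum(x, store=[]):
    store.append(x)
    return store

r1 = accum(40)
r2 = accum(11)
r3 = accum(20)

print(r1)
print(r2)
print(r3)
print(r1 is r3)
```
[40, 11, 20]
[40, 11, 20]
[40, 11, 20]
True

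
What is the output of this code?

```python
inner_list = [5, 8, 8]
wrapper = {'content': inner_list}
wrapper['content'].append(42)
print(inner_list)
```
[5, 8, 8, 42]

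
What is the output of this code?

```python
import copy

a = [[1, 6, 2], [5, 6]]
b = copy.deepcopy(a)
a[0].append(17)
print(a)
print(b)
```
[[1, 6, 2, 17], [5, 6]]
[[1, 6, 2], [5, 6]]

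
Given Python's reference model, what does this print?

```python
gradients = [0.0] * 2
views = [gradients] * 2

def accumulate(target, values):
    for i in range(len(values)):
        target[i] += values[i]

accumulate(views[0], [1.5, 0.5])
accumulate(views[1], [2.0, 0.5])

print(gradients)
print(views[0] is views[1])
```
[3.5, 1.0]
True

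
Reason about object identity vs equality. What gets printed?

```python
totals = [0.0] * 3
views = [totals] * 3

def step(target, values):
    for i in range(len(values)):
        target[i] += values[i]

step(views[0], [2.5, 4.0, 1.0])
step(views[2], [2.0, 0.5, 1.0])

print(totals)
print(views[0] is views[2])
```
[4.5, 4.5, 2.0]
True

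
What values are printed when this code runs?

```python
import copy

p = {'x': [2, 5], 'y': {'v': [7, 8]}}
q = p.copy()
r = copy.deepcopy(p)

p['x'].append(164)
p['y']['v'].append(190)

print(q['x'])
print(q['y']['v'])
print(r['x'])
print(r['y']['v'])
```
[2, 5, 164]
[7, 8, 190]
[2, 5]
[7, 8]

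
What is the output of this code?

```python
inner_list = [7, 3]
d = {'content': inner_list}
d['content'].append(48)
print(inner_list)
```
[7, 3, 48]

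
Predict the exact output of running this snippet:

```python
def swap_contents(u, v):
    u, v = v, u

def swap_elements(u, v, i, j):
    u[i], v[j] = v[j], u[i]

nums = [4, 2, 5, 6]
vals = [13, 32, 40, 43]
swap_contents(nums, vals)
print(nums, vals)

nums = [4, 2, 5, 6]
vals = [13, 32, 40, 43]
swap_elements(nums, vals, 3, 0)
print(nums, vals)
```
[4, 2, 5, 6] [13, 32, 40, 43]
[4, 2, 5, 13] [6, 32, 40, 43]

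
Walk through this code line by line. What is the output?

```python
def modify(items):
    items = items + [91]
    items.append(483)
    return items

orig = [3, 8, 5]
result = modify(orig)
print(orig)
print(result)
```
[3, 8, 5]
[3, 8, 5, 91, 483]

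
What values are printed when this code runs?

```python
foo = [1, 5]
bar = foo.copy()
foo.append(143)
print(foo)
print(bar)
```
[1, 5, 143]
[1, 5]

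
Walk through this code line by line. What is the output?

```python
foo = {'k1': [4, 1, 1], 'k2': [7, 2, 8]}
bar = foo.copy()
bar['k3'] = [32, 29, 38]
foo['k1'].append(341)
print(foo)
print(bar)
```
{'k1': [4, 1, 1, 341], 'k2': [7, 2, 8]}
{'k1': [4, 1, 1, 341], 'k2': [7, 2, 8], 'k3': [32, 29, 38]}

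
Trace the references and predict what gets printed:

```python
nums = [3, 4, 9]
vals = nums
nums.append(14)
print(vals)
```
[3, 4, 9, 14]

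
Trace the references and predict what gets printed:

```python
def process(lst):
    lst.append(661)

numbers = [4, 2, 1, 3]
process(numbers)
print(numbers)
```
[4, 2, 1, 3, 661]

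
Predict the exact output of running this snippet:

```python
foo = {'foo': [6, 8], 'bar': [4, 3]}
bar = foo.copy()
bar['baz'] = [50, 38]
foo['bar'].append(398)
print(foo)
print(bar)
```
{'foo': [6, 8], 'bar': [4, 3, 398]}
{'foo': [6, 8], 'bar': [4, 3, 398], 'baz': [50, 38]}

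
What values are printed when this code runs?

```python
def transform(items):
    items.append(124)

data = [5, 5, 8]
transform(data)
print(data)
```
[5, 5, 8, 124]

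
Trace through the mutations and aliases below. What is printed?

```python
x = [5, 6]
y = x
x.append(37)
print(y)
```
[5, 6, 37]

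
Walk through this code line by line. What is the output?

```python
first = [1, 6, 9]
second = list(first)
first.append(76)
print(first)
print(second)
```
[1, 6, 9, 76]
[1, 6, 9]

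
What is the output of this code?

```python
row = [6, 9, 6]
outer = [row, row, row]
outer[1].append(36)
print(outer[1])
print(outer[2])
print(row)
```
[6, 9, 6, 36]
[6, 9, 6, 36]
[6, 9, 6, 36]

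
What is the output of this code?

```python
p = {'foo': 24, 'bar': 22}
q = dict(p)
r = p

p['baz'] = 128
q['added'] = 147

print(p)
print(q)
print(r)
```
{'foo': 24, 'bar': 22, 'baz': 128}
{'foo': 24, 'bar': 22, 'added': 147}
{'foo': 24, 'bar': 22, 'baz': 128}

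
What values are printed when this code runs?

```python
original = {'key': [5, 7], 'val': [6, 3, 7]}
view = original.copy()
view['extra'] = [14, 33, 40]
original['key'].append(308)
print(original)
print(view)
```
{'key': [5, 7, 308], 'val': [6, 3, 7]}
{'key': [5, 7, 308], 'val': [6, 3, 7], 'extra': [14, 33, 40]}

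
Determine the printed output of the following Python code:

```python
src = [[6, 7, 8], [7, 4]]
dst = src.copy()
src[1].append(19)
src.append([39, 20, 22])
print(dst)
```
[[6, 7, 8], [7, 4, 19]]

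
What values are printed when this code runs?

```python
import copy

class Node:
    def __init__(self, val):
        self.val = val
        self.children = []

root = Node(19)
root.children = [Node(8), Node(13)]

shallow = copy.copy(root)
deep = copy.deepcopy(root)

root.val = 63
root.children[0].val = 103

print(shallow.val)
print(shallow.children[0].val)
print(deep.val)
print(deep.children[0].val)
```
19
103
19
8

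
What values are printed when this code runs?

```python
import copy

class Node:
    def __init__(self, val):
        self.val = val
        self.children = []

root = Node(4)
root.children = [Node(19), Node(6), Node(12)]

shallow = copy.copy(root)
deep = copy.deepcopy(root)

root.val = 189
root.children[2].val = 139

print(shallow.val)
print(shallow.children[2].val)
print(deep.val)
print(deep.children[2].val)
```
4
139
4
12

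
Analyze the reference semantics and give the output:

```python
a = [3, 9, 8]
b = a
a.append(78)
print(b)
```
[3, 9, 8, 78]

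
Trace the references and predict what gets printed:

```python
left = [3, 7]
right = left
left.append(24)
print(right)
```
[3, 7, 24]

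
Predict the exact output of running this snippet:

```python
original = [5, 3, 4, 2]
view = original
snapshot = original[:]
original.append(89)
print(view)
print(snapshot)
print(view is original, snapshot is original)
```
[5, 3, 4, 2, 89]
[5, 3, 4, 2]
True False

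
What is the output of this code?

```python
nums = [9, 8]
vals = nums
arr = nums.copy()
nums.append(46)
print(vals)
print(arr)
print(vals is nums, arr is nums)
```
[9, 8, 46]
[9, 8]
True False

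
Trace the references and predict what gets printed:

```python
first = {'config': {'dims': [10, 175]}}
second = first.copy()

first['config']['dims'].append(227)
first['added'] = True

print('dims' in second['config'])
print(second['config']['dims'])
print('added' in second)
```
True
[10, 175, 227]
False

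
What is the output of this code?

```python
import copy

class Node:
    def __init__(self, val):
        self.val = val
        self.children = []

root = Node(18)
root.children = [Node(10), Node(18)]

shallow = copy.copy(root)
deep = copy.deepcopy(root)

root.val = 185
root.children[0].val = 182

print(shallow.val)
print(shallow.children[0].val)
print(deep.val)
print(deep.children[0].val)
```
18
182
18
10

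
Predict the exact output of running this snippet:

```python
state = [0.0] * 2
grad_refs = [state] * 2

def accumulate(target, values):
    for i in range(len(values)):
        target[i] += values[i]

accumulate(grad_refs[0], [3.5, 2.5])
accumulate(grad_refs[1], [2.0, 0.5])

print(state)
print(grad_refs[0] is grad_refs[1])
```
[5.5, 3.0]
True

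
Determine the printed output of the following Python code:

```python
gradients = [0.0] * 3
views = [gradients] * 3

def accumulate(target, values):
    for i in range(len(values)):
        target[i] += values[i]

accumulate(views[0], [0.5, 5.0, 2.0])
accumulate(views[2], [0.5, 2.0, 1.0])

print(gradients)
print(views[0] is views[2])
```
[1.0, 7.0, 3.0]
True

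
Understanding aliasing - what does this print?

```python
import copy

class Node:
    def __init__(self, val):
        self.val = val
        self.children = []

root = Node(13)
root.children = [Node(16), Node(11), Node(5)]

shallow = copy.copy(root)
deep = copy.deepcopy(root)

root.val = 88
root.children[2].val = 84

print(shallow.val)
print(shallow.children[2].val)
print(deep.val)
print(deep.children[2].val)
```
13
84
13
5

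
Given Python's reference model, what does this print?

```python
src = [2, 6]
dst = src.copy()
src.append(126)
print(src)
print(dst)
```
[2, 6, 126]
[2, 6]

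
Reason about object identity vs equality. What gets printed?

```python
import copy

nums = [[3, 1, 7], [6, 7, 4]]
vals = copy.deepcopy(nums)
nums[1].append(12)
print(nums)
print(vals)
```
[[3, 1, 7], [6, 7, 4, 12]]
[[3, 1, 7], [6, 7, 4]]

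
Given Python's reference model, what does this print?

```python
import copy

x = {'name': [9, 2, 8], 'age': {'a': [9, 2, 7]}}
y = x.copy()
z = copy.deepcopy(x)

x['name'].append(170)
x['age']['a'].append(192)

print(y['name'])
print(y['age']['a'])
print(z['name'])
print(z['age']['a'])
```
[9, 2, 8, 170]
[9, 2, 7, 192]
[9, 2, 8]
[9, 2, 7]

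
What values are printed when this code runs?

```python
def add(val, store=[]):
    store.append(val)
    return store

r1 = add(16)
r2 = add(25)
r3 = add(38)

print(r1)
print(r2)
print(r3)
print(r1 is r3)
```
[16, 25, 38]
[16, 25, 38]
[16, 25, 38]
True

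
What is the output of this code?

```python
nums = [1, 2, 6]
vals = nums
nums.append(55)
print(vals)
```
[1, 2, 6, 55]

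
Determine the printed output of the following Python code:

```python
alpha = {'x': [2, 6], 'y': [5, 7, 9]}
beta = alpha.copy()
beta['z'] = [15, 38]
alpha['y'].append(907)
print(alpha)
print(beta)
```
{'x': [2, 6], 'y': [5, 7, 9, 907]}
{'x': [2, 6], 'y': [5, 7, 9, 907], 'z': [15, 38]}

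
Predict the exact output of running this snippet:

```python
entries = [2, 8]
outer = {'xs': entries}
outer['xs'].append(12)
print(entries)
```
[2, 8, 12]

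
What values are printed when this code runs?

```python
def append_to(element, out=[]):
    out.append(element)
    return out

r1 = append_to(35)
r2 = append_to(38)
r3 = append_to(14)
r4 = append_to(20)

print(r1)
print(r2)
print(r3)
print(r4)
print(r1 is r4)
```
[35, 38, 14, 20]
[35, 38, 14, 20]
[35, 38, 14, 20]
[35, 38, 14, 20]
True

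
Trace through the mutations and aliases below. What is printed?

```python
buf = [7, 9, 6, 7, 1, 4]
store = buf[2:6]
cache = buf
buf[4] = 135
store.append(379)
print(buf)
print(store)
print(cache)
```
[7, 9, 6, 7, 135, 4]
[6, 7, 1, 4, 379]
[7, 9, 6, 7, 135, 4]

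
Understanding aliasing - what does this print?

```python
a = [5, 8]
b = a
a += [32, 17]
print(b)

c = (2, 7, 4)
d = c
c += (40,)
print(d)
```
[5, 8, 32, 17]
(2, 7, 4)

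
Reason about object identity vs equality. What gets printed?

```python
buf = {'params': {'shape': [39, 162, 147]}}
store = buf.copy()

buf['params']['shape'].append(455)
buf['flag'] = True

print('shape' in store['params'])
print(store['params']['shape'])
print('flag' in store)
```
True
[39, 162, 147, 455]
False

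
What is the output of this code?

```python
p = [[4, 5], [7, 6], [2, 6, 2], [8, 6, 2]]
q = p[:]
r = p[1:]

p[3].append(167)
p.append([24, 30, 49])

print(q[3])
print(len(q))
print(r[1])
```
[8, 6, 2, 167]
4
[2, 6, 2]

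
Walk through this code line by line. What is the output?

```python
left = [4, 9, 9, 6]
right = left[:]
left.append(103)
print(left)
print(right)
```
[4, 9, 9, 6, 103]
[4, 9, 9, 6]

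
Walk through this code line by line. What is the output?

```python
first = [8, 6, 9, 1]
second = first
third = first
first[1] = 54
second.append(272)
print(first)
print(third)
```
[8, 54, 9, 1, 272]
[8, 54, 9, 1, 272]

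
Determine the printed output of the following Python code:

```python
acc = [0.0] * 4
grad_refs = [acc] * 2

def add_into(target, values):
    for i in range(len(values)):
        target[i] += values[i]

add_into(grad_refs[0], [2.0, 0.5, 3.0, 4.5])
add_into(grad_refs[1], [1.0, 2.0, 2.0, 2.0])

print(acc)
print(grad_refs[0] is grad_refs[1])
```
[3.0, 2.5, 5.0, 6.5]
True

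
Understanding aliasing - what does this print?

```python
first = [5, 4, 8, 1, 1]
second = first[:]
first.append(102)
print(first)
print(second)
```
[5, 4, 8, 1, 1, 102]
[5, 4, 8, 1, 1]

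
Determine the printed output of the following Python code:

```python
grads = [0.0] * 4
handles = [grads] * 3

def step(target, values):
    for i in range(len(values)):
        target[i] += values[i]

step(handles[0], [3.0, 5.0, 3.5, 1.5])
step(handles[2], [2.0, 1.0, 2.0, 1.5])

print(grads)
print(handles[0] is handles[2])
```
[5.0, 6.0, 5.5, 3.0]
True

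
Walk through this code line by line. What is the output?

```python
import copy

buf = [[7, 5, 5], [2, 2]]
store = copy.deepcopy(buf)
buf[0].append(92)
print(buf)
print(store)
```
[[7, 5, 5, 92], [2, 2]]
[[7, 5, 5], [2, 2]]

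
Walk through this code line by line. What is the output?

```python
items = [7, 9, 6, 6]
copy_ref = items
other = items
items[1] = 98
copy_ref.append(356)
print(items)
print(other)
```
[7, 98, 6, 6, 356]
[7, 98, 6, 6, 356]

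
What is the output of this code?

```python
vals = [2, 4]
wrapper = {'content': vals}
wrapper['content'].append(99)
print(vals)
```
[2, 4, 99]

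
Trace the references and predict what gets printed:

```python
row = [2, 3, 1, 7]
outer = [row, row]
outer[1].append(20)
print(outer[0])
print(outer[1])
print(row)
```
[2, 3, 1, 7, 20]
[2, 3, 1, 7, 20]
[2, 3, 1, 7, 20]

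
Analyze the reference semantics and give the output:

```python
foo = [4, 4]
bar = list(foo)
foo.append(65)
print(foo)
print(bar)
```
[4, 4, 65]
[4, 4]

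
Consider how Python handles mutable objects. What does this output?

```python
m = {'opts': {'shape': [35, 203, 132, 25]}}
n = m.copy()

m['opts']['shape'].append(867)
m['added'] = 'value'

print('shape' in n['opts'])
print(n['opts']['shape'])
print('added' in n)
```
True
[35, 203, 132, 25, 867]
False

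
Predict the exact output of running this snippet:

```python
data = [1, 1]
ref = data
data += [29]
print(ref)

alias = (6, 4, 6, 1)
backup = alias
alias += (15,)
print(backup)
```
[1, 1, 29]
(6, 4, 6, 1)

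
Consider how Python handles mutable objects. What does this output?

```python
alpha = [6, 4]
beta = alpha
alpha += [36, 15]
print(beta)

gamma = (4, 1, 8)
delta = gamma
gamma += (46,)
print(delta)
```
[6, 4, 36, 15]
(4, 1, 8)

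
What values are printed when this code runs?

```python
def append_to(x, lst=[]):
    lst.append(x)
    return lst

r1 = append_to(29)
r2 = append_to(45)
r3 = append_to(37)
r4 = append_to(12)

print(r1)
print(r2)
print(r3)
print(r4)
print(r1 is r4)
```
[29, 45, 37, 12]
[29, 45, 37, 12]
[29, 45, 37, 12]
[29, 45, 37, 12]
True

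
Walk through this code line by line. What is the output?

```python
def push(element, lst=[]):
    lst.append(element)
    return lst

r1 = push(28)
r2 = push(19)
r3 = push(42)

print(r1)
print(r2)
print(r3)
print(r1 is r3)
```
[28, 19, 42]
[28, 19, 42]
[28, 19, 42]
True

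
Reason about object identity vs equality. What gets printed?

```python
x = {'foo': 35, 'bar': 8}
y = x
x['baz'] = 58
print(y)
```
{'foo': 35, 'bar': 8, 'baz': 58}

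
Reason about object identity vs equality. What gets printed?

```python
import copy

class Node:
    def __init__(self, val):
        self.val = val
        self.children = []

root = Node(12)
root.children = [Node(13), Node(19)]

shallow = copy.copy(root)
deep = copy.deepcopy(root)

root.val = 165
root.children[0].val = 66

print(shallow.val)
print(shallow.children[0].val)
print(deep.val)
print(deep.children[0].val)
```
12
66
12
13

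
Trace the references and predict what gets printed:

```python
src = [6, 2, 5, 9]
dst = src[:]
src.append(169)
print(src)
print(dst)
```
[6, 2, 5, 9, 169]
[6, 2, 5, 9]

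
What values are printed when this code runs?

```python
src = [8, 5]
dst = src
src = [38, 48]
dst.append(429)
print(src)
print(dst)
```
[38, 48]
[8, 5, 429]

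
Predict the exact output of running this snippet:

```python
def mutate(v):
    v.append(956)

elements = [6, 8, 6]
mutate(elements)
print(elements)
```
[6, 8, 6, 956]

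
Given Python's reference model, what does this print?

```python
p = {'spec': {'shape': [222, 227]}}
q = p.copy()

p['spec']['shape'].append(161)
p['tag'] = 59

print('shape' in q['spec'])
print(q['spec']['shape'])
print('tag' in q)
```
True
[222, 227, 161]
False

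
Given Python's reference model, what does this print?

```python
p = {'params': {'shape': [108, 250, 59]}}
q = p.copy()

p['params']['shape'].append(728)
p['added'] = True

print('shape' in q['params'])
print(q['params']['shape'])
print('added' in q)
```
True
[108, 250, 59, 728]
False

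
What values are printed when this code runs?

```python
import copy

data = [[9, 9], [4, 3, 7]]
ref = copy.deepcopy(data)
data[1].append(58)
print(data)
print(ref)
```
[[9, 9], [4, 3, 7, 58]]
[[9, 9], [4, 3, 7]]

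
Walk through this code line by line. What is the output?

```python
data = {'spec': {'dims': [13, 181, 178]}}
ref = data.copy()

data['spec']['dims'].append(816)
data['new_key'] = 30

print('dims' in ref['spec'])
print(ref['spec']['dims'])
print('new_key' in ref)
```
True
[13, 181, 178, 816]
False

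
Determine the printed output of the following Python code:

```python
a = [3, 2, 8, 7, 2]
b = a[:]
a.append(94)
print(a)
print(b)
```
[3, 2, 8, 7, 2, 94]
[3, 2, 8, 7, 2]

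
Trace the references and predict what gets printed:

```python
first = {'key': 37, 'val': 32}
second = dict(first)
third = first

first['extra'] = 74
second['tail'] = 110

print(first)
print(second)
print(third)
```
{'key': 37, 'val': 32, 'extra': 74}
{'key': 37, 'val': 32, 'tail': 110}
{'key': 37, 'val': 32, 'extra': 74}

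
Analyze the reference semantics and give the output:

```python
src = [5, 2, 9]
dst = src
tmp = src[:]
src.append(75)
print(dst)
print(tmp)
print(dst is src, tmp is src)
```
[5, 2, 9, 75]
[5, 2, 9]
True False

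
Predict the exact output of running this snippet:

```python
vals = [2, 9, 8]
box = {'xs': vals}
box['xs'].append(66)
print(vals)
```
[2, 9, 8, 66]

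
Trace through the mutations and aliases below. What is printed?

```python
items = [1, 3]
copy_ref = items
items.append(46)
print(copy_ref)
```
[1, 3, 46]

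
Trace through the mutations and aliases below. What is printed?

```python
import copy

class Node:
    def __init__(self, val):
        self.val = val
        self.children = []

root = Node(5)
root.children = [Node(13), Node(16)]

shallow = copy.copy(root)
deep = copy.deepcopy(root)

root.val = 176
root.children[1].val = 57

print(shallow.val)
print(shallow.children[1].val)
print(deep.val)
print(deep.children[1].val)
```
5
57
5
16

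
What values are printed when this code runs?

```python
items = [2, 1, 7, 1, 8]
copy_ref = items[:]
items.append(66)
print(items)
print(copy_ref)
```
[2, 1, 7, 1, 8, 66]
[2, 1, 7, 1, 8]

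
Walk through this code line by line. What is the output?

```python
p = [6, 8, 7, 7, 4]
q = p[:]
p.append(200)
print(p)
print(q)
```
[6, 8, 7, 7, 4, 200]
[6, 8, 7, 7, 4]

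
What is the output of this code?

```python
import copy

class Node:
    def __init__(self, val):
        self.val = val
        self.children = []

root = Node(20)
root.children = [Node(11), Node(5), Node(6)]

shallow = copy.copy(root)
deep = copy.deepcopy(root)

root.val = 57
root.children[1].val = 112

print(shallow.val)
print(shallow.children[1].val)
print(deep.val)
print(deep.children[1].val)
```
20
112
20
5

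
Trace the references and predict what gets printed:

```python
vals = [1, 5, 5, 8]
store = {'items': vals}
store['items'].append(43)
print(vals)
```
[1, 5, 5, 8, 43]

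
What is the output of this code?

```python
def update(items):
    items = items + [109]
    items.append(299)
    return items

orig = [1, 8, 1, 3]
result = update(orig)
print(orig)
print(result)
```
[1, 8, 1, 3]
[1, 8, 1, 3, 109, 299]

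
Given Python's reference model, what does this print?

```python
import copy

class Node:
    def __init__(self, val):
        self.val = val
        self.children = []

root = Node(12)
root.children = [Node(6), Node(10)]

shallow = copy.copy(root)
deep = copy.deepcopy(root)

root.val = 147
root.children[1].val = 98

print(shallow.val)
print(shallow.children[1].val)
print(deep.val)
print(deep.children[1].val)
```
12
98
12
10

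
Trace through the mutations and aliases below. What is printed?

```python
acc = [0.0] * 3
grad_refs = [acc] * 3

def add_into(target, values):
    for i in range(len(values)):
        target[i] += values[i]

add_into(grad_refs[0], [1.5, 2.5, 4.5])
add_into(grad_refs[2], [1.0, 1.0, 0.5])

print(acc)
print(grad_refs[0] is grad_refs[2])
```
[2.5, 3.5, 5.0]
True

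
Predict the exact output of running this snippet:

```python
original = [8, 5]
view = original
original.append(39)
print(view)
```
[8, 5, 39]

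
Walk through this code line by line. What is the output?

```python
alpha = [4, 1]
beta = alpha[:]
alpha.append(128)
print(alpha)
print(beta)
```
[4, 1, 128]
[4, 1]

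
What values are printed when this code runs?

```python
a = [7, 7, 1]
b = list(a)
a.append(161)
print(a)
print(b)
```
[7, 7, 1, 161]
[7, 7, 1]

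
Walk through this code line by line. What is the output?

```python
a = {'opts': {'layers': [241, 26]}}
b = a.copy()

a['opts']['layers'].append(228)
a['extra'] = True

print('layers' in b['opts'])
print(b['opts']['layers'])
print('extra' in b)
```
True
[241, 26, 228]
False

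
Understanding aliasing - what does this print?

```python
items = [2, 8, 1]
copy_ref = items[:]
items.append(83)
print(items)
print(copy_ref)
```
[2, 8, 1, 83]
[2, 8, 1]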